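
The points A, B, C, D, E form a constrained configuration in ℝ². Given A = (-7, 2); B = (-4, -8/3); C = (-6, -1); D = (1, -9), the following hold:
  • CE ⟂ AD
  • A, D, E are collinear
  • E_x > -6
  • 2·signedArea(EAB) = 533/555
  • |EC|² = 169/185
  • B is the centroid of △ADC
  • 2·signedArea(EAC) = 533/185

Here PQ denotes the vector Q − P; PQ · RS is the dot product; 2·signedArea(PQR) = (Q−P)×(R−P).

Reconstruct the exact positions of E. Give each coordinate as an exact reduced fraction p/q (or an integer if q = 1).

1. E_x = -967/185  [A, D, E are collinear ∩ CE ⟂ AD]
2. E_y = -81/185  [A, D, E are collinear ∩ CE ⟂ AD]
   → E = (-967/185, -81/185)

E = (-967/185, -81/185)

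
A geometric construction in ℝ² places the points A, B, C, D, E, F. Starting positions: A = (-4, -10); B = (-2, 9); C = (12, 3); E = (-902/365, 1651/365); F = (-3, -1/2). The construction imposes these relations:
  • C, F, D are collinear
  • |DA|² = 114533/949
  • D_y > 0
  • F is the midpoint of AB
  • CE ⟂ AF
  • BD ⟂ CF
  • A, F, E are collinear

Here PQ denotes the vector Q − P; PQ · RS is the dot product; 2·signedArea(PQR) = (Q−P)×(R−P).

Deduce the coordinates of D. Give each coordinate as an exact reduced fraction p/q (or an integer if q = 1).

D = (48/949, 201/949)

1. D_x = 48/949  [C, F, D are collinear ∩ BD ⟂ CF]
2. D_y = 201/949  [C, F, D are collinear ∩ BD ⟂ CF]
   → D = (48/949, 201/949)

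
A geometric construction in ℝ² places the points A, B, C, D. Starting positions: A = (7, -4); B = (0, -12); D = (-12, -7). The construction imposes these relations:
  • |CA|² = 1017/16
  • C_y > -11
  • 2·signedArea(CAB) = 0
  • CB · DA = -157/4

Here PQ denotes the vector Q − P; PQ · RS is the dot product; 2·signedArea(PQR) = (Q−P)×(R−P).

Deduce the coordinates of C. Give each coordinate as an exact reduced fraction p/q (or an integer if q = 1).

C = (7/4, -10)

1. C_x = 7/4  [2·signedArea(CAB) = 0 ∩ CB · DA = -157/4]
2. C_y = -10  [2·signedArea(CAB) = 0 ∩ CB · DA = -157/4]
   → C = (7/4, -10)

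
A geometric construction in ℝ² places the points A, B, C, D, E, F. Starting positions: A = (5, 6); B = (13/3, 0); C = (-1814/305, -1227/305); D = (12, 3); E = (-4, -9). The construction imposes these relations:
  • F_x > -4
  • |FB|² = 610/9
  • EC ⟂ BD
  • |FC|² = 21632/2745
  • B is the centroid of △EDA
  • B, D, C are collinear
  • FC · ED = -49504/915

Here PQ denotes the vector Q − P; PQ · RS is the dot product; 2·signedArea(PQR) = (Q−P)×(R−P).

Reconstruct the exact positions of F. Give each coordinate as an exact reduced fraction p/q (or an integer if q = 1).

F = (-10/3, -3)

1. F_x = -10/3  [line -16·x + -12·y + -268/3 = 0 ∩ |FC|² = 21632/2745]
2. F_y = -3  [line -16·x + -12·y + -268/3 = 0 ∩ |FC|² = 21632/2745]
   → F = (-10/3, -3)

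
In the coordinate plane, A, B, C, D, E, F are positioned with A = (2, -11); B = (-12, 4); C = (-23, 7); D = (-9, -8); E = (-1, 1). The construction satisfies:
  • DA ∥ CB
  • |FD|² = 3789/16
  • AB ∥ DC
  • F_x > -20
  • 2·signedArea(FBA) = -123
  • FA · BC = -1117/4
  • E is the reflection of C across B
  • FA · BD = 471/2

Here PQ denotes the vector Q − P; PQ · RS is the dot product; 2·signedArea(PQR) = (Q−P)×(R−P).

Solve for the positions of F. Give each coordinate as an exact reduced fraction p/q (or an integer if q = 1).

F = (-39/2, 13/4)

1. F_x = -39/2  [2·signedArea(FBA) = -123 ∩ FA · BD = 471/2]
2. F_y = 13/4  [2·signedArea(FBA) = -123 ∩ FA · BD = 471/2]
   → F = (-39/2, 13/4)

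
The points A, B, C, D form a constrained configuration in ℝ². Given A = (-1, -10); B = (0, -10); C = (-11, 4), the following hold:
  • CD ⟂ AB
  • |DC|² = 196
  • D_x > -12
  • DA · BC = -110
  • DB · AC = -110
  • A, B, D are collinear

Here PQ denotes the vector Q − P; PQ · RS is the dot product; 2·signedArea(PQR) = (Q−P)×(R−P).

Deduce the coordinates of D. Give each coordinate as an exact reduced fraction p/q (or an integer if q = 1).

D = (-11, -10)

1. D_x = -11  [A, B, D are collinear ∩ CD ⟂ AB]
2. D_y = -10  [A, B, D are collinear ∩ CD ⟂ AB]
   → D = (-11, -10)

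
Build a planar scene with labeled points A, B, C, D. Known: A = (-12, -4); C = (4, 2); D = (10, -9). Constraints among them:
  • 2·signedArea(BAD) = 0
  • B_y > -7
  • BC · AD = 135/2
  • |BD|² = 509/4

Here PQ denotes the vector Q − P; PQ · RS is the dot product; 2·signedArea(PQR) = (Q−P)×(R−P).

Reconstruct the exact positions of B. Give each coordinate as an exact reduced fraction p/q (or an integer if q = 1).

B = (-1, -13/2)

1. B_x = -1  [2·signedArea(BAD) = 0 ∩ BC · AD = 135/2]
2. B_y = -13/2  [2·signedArea(BAD) = 0 ∩ BC · AD = 135/2]
   → B = (-1, -13/2)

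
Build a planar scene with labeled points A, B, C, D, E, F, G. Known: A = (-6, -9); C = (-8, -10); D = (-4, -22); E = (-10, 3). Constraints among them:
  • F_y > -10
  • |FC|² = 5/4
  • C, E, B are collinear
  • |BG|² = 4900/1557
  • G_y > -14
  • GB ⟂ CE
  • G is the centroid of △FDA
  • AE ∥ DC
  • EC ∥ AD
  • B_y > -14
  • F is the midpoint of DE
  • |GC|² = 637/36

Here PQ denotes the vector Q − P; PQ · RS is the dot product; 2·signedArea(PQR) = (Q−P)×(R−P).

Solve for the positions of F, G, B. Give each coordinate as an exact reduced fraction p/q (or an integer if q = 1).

1. F_x = -7  [F is the midpoint of DE]
2. F_y = -19/2  [F is the midpoint of DE]
   → F = (-7, -19/2)
3. G_x = -17/3  [G is the centroid of △FDA]
4. G_y = -27/2  [G is the centroid of △FDA]
   → G = (-17/3, -27/2)
5. B_x = -3851/519  [C, E, B are collinear ∩ GB ⟂ CE]
6. B_y = -14293/1038  [C, E, B are collinear ∩ GB ⟂ CE]
   → B = (-3851/519, -14293/1038)

B = (-3851/519, -14293/1038)
F = (-7, -19/2)
G = (-17/3, -27/2)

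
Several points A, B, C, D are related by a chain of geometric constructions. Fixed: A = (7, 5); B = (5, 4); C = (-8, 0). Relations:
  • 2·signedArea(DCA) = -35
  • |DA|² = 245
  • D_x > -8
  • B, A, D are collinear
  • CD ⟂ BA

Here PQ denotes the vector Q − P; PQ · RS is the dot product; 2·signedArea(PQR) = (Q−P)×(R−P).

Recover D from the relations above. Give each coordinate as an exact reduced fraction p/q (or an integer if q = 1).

D = (-7, -2)

1. D_x = -7  [B, A, D are collinear ∩ CD ⟂ BA]
2. D_y = -2  [B, A, D are collinear ∩ CD ⟂ BA]
   → D = (-7, -2)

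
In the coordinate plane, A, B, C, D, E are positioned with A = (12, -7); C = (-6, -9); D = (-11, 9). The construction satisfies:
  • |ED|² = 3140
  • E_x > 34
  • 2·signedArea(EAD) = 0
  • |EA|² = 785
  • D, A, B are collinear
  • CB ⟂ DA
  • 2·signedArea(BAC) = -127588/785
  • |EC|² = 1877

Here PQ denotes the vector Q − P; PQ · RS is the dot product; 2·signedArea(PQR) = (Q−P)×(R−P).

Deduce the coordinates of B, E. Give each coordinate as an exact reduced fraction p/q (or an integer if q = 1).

B = (634/785, 617/785)
E = (35, -23)

1. B_x = 634/785  [D, A, B are collinear ∩ CB ⟂ DA]
2. B_y = 617/785  [D, A, B are collinear ∩ CB ⟂ DA]
   → B = (634/785, 617/785)
3. E_x = 35  [line -16·x + -23·y + 31 = 0 ∩ |EC|² = 1877]
4. E_y = -23  [line -16·x + -23·y + 31 = 0 ∩ |EC|² = 1877]
   → E = (35, -23)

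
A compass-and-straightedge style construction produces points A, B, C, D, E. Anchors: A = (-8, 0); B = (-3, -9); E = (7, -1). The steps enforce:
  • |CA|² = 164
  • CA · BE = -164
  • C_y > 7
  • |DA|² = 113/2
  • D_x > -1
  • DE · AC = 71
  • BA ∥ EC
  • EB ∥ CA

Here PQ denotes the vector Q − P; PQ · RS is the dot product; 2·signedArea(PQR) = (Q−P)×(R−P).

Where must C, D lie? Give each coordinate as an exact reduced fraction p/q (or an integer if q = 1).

C = (2, 8)
D = (-1/2, -1/2)

1. C_x = 2  [EB ∥ CA ∩ BA ∥ EC]
2. C_y = 8  [EB ∥ CA ∩ BA ∥ EC]
   → C = (2, 8)
3. D_x = -1/2  [line -10·x + -8·y + -9 = 0 ∩ |DA|² = 113/2]
4. D_y = -1/2  [line -10·x + -8·y + -9 = 0 ∩ |DA|² = 113/2]
   → D = (-1/2, -1/2)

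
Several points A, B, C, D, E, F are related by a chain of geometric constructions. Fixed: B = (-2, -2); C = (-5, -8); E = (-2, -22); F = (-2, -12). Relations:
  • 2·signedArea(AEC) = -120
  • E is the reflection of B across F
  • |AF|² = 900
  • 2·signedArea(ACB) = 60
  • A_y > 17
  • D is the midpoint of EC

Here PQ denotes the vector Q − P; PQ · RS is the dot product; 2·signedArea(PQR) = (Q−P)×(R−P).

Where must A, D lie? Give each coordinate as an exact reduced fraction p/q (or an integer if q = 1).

A = (-2, 18)
D = (-7/2, -15)

1. A_x = -2  [2·signedArea(ACB) = 60 ∩ 2·signedArea(AEC) = -120]
2. A_y = 18  [2·signedArea(ACB) = 60 ∩ 2·signedArea(AEC) = -120]
   → A = (-2, 18)
3. D_x = -7/2  [D is the midpoint of EC]
4. D_y = -15  [D is the midpoint of EC]
   → D = (-7/2, -15)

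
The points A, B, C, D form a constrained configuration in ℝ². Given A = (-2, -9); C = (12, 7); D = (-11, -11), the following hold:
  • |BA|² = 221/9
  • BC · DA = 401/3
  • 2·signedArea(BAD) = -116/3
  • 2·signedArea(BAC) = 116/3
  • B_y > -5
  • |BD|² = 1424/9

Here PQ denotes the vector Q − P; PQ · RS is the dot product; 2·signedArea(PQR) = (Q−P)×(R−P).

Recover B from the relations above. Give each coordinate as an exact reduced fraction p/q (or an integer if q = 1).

1. B_x = -1/3  [2·signedArea(BAD) = -116/3 ∩ 2·signedArea(BAC) = 116/3]
2. B_y = -13/3  [2·signedArea(BAD) = -116/3 ∩ 2·signedArea(BAC) = 116/3]
   → B = (-1/3, -13/3)

B = (-1/3, -13/3)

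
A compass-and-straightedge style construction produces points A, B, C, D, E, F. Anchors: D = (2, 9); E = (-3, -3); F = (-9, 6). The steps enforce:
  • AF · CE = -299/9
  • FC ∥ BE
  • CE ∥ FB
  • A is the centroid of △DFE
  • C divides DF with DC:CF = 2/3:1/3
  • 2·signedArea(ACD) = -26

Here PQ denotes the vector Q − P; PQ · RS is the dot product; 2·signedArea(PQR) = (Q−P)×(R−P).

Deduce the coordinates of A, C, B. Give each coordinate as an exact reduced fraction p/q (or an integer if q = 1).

1. A_x = -10/3  [A is the centroid of △DFE]
2. A_y = 4  [A is the centroid of △DFE]
   → A = (-10/3, 4)
3. C_x = -16/3  [C divides DF with DC:CF = 2/3:1/3]
4. C_y = 7  [C divides DF with DC:CF = 2/3:1/3]
   → C = (-16/3, 7)
5. B_x = -20/3  [FC ∥ BE ∩ CE ∥ FB]
6. B_y = -4  [FC ∥ BE ∩ CE ∥ FB]
   → B = (-20/3, -4)

A = (-10/3, 4)
B = (-20/3, -4)
C = (-16/3, 7)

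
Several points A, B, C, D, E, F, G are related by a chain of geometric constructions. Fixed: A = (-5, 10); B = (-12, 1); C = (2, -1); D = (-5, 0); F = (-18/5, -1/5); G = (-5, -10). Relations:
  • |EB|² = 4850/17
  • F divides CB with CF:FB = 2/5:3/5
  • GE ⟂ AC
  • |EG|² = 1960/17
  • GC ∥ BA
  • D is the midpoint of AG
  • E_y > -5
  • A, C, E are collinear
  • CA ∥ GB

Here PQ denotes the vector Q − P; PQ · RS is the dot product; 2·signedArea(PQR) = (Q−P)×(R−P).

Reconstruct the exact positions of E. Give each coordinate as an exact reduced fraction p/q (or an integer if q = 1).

E = (69/17, -72/17)

1. E_x = 69/17  [A, C, E are collinear ∩ GE ⟂ AC]
2. E_y = -72/17  [A, C, E are collinear ∩ GE ⟂ AC]
   → E = (69/17, -72/17)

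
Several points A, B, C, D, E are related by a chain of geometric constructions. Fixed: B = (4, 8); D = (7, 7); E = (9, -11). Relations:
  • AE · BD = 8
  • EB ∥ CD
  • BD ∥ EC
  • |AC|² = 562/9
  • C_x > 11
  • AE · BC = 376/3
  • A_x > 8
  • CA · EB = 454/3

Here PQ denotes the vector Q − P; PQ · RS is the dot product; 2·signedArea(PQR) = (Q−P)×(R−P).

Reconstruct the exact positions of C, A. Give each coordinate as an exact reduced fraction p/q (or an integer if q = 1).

1. C_x = 12  [EB ∥ CD ∩ BD ∥ EC]
2. C_y = -12  [EB ∥ CD ∩ BD ∥ EC]
   → C = (12, -12)
3. A_x = 25/3  [AE · BD = 8 ∩ CA · EB = 454/3]
4. A_y = -5  [AE · BD = 8 ∩ CA · EB = 454/3]
   → A = (25/3, -5)

A = (25/3, -5)
C = (12, -12)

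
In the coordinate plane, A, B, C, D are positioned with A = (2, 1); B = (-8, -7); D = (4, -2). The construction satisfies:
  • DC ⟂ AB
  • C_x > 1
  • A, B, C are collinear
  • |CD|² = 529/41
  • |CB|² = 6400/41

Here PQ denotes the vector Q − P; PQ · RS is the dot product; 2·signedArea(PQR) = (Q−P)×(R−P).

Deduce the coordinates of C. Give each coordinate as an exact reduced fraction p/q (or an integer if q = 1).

C = (72/41, 33/41)

1. C_x = 72/41  [A, B, C are collinear ∩ DC ⟂ AB]
2. C_y = 33/41  [A, B, C are collinear ∩ DC ⟂ AB]
   → C = (72/41, 33/41)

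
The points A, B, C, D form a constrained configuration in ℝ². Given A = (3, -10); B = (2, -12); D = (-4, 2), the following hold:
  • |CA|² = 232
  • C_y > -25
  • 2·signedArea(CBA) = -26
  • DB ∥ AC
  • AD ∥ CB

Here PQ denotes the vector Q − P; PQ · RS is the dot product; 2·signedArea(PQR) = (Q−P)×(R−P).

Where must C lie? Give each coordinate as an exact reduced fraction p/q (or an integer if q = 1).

1. C_x = 9  [AD ∥ CB ∩ DB ∥ AC]
2. C_y = -24  [AD ∥ CB ∩ DB ∥ AC]
   → C = (9, -24)

C = (9, -24)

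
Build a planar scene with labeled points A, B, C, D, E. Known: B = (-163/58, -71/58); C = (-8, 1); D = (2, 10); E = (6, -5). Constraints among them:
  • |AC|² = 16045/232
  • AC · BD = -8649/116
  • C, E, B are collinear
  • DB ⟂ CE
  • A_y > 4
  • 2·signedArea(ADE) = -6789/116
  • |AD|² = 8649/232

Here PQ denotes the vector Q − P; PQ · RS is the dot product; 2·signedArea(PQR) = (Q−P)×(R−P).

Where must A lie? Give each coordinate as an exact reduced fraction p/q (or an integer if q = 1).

A = (-47/116, 509/116)

1. A_x = -47/116  [2·signedArea(ADE) = -6789/116 ∩ AC · BD = -8649/116]
2. A_y = 509/116  [2·signedArea(ADE) = -6789/116 ∩ AC · BD = -8649/116]
   → A = (-47/116, 509/116)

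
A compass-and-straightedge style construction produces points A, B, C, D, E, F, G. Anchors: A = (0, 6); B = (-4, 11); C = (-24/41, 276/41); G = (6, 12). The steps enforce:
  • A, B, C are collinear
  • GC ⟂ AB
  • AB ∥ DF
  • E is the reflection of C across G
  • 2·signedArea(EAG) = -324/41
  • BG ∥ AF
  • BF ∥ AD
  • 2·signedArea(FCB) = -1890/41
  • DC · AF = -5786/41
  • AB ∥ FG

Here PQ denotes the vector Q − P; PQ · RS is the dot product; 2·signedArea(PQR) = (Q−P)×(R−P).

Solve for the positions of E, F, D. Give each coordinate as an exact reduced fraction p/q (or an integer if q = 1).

1. E_x = 516/41  [E is the reflection of C across G]
2. E_y = 708/41  [E is the reflection of C across G]
   → E = (516/41, 708/41)
3. F_x = 10  [AB ∥ FG ∩ BG ∥ AF]
4. F_y = 7  [AB ∥ FG ∩ BG ∥ AF]
   → F = (10, 7)
5. D_x = 14  [AB ∥ DF ∩ BF ∥ AD]
6. D_y = 2  [AB ∥ DF ∩ BF ∥ AD]
   → D = (14, 2)

D = (14, 2)
E = (516/41, 708/41)
F = (10, 7)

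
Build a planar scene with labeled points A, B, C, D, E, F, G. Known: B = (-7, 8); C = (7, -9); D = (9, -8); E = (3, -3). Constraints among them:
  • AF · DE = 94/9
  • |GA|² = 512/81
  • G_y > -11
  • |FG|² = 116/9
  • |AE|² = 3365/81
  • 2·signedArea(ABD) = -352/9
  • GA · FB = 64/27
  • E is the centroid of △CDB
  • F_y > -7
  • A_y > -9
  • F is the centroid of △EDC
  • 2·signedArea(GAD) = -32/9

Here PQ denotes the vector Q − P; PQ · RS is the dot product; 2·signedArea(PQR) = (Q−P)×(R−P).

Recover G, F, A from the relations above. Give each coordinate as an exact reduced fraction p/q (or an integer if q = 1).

1. F_x = 19/3  [F is the centroid of △EDC]
2. F_y = -20/3  [F is the centroid of △EDC]
   → F = (19/3, -20/3)
3. A_x = 61/9  [AF · DE = 94/9 ∩ 2·signedArea(ABD) = -352/9]
4. A_y = -74/9  [AF · DE = 94/9 ∩ 2·signedArea(ABD) = -352/9]
   → A = (61/9, -74/9)
5. G_x = 5  [GA · FB = 64/27 ∩ 2·signedArea(GAD) = -32/9]
6. G_y = -10  [GA · FB = 64/27 ∩ 2·signedArea(GAD) = -32/9]
   → G = (5, -10)

A = (61/9, -74/9)
F = (19/3, -20/3)
G = (5, -10)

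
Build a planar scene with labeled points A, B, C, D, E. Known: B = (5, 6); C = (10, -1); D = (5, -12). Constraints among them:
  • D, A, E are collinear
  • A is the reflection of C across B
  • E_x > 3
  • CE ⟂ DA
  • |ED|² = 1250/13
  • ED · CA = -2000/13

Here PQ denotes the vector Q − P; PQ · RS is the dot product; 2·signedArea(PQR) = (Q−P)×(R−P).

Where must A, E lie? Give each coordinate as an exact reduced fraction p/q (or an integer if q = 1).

1. A_x = 0  [A is the reflection of C across B]
2. A_y = 13  [A is the reflection of C across B]
   → A = (0, 13)
3. E_x = 40/13  [D, A, E are collinear ∩ CE ⟂ DA]
4. E_y = -31/13  [D, A, E are collinear ∩ CE ⟂ DA]
   → E = (40/13, -31/13)

A = (0, 13)
E = (40/13, -31/13)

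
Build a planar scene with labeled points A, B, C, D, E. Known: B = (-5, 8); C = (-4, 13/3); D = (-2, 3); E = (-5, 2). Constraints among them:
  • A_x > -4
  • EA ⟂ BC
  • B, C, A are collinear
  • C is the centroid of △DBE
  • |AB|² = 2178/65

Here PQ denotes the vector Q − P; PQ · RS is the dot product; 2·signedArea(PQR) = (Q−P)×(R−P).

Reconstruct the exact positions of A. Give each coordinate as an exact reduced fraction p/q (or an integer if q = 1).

A = (-226/65, 157/65)

1. A_x = -226/65  [B, C, A are collinear ∩ EA ⟂ BC]
2. A_y = 157/65  [B, C, A are collinear ∩ EA ⟂ BC]
   → A = (-226/65, 157/65)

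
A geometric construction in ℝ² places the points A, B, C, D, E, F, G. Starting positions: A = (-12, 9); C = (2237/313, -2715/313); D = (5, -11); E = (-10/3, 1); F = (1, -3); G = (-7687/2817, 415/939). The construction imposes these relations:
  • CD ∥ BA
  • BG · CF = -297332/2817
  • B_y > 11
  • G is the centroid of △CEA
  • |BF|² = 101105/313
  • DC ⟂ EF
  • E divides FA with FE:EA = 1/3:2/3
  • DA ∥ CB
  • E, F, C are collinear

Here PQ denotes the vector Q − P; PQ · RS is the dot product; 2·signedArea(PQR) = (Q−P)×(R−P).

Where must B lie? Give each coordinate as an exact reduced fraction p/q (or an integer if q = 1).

B = (-3084/313, 3545/313)

1. B_x = -3084/313  [CD ∥ BA ∩ DA ∥ CB]
2. B_y = 3545/313  [CD ∥ BA ∩ DA ∥ CB]
   → B = (-3084/313, 3545/313)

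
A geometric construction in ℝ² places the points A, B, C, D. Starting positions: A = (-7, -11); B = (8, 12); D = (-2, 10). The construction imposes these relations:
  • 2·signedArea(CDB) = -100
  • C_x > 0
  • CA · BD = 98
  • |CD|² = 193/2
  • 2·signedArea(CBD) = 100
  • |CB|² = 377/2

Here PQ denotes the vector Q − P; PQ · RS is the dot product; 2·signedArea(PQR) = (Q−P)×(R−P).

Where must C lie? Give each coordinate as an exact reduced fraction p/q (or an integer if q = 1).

1. C_x = 1/2  [2·signedArea(CDB) = -100 ∩ CA · BD = 98]
2. C_y = 1/2  [2·signedArea(CDB) = -100 ∩ CA · BD = 98]
   → C = (1/2, 1/2)

C = (1/2, 1/2)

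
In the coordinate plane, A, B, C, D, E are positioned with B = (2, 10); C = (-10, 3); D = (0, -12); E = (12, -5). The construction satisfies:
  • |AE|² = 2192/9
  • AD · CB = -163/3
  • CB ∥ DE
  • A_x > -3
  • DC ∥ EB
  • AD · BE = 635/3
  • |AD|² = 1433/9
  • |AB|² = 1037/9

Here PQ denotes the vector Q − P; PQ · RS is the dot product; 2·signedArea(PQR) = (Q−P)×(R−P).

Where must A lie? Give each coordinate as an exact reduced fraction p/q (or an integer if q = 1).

A = (-8/3, 1/3)

1. A_x = -8/3  [AD · CB = -163/3 ∩ AD · BE = 635/3]
2. A_y = 1/3  [AD · CB = -163/3 ∩ AD · BE = 635/3]
   → A = (-8/3, 1/3)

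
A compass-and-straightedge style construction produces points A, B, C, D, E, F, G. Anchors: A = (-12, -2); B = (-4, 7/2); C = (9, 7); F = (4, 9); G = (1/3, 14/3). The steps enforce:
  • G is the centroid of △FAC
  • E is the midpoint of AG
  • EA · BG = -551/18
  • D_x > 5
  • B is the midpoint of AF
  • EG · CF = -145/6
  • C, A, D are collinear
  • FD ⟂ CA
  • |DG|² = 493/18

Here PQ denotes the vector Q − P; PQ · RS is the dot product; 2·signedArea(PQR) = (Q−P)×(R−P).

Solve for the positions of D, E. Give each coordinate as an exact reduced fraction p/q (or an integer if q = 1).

1. D_x = 11/2  [C, A, D are collinear ∩ FD ⟂ CA]
2. D_y = 11/2  [C, A, D are collinear ∩ FD ⟂ CA]
   → D = (11/2, 11/2)
3. E_x = -35/6  [E is the midpoint of AG]
4. E_y = 4/3  [E is the midpoint of AG]
   → E = (-35/6, 4/3)

D = (11/2, 11/2)
E = (-35/6, 4/3)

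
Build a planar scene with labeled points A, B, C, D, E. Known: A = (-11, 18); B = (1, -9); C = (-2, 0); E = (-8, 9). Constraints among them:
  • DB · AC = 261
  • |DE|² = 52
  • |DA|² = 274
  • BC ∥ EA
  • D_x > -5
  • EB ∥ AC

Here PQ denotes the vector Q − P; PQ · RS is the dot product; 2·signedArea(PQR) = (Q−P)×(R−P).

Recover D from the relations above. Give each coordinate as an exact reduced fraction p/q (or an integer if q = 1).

D = (-4, 3)

1. D_x = -4  [line -9·x + 18·y + -90 = 0 ∩ |DE|² = 52]
2. D_y = 3  [line -9·x + 18·y + -90 = 0 ∩ |DE|² = 52]
   → D = (-4, 3)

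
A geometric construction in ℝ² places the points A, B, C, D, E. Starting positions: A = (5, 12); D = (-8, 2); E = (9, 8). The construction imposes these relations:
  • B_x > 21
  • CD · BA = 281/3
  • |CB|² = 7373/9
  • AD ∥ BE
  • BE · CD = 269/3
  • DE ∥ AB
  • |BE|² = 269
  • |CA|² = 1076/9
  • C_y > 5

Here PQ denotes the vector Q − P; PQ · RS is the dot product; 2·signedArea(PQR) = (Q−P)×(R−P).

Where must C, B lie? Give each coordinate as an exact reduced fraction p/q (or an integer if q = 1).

B = (22, 18)
C = (-11/3, 16/3)

1. B_x = 22  [AD ∥ BE ∩ DE ∥ AB]
2. B_y = 18  [AD ∥ BE ∩ DE ∥ AB]
   → B = (22, 18)
3. C_x = -11/3  [CD · BA = 281/3 ∩ BE · CD = 269/3]
4. C_y = 16/3  [CD · BA = 281/3 ∩ BE · CD = 269/3]
   → C = (-11/3, 16/3)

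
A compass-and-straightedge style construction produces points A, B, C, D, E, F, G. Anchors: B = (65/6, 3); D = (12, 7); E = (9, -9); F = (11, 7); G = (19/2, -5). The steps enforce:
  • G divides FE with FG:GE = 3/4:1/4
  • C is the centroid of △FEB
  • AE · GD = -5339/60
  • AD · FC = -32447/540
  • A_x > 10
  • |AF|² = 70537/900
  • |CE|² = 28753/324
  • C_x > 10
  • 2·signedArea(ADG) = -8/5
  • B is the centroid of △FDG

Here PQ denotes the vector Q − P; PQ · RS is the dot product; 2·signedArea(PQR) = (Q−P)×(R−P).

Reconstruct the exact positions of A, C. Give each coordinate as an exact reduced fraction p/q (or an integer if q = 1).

1. A_x = 301/30  [AE · GD = -5339/60 ∩ 2·signedArea(ADG) = -8/5]
2. A_y = -9/5  [AE · GD = -5339/60 ∩ 2·signedArea(ADG) = -8/5]
   → A = (301/30, -9/5)
3. C_x = 185/18  [C is the centroid of △FEB]
4. C_y = 1/3  [C is the centroid of △FEB]
   → C = (185/18, 1/3)

A = (301/30, -9/5)
C = (185/18, 1/3)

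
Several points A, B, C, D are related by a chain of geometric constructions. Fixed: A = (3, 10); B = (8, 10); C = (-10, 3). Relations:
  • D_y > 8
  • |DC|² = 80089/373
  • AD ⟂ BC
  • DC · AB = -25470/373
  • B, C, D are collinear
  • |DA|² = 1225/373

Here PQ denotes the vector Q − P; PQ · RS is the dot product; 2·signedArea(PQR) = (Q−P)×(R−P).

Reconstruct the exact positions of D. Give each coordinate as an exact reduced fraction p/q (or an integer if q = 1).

1. D_x = 1364/373  [B, C, D are collinear ∩ AD ⟂ BC]
2. D_y = 3100/373  [B, C, D are collinear ∩ AD ⟂ BC]
   → D = (1364/373, 3100/373)

D = (1364/373, 3100/373)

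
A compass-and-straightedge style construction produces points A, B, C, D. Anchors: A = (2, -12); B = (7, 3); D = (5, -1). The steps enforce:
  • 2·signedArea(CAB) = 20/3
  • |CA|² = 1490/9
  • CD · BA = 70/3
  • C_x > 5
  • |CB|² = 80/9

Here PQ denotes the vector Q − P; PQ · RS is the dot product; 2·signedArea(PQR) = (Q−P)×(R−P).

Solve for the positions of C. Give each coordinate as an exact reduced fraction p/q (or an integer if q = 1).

1. C_x = 17/3  [2·signedArea(CAB) = 20/3 ∩ CD · BA = 70/3]
2. C_y = 1/3  [2·signedArea(CAB) = 20/3 ∩ CD · BA = 70/3]
   → C = (17/3, 1/3)

C = (17/3, 1/3)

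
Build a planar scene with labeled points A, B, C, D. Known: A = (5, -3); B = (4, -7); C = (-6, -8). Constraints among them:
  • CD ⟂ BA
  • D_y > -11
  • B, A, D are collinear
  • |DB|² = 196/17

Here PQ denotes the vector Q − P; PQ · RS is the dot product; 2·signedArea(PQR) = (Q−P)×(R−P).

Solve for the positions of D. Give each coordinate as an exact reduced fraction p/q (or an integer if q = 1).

D = (54/17, -175/17)

1. D_x = 54/17  [B, A, D are collinear ∩ CD ⟂ BA]
2. D_y = -175/17  [B, A, D are collinear ∩ CD ⟂ BA]
   → D = (54/17, -175/17)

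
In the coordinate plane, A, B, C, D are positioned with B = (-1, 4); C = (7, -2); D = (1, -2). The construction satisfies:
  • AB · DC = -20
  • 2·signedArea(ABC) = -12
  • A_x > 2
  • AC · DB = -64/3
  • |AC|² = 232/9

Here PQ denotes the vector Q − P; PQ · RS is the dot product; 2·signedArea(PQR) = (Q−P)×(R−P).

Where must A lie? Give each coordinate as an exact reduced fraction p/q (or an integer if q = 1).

1. A_x = 7/3  [AB · DC = -20 ∩ AC · DB = -64/3]
2. A_y = 0  [AB · DC = -20 ∩ AC · DB = -64/3]
   → A = (7/3, 0)

A = (7/3, 0)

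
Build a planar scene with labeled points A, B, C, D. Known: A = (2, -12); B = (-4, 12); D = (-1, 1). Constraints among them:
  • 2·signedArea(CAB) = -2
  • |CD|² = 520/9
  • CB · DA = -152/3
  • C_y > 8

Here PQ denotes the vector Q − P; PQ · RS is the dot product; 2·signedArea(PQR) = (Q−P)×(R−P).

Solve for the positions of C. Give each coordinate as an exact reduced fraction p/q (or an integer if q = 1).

1. C_x = -3  [2·signedArea(CAB) = -2 ∩ CB · DA = -152/3]
2. C_y = 25/3  [2·signedArea(CAB) = -2 ∩ CB · DA = -152/3]
   → C = (-3, 25/3)

C = (-3, 25/3)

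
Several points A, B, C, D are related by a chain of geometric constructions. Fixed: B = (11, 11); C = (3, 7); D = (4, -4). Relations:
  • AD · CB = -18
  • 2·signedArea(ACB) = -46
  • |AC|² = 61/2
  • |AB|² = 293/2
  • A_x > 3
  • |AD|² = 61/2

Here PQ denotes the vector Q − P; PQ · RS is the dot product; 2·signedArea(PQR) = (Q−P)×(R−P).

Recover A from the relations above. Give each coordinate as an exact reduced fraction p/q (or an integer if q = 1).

A = (7/2, 3/2)

1. A_x = 7/2  [2·signedArea(ACB) = -46 ∩ AD · CB = -18]
2. A_y = 3/2  [2·signedArea(ACB) = -46 ∩ AD · CB = -18]
   → A = (7/2, 3/2)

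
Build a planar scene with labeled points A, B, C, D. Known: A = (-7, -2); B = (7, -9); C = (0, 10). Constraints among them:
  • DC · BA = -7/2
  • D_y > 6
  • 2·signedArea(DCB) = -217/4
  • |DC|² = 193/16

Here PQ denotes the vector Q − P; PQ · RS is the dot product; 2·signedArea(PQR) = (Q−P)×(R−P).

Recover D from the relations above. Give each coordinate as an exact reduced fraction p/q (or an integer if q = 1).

1. D_x = -7/4  [2·signedArea(DCB) = -217/4 ∩ DC · BA = -7/2]
2. D_y = 7  [2·signedArea(DCB) = -217/4 ∩ DC · BA = -7/2]
   → D = (-7/4, 7)

D = (-7/4, 7)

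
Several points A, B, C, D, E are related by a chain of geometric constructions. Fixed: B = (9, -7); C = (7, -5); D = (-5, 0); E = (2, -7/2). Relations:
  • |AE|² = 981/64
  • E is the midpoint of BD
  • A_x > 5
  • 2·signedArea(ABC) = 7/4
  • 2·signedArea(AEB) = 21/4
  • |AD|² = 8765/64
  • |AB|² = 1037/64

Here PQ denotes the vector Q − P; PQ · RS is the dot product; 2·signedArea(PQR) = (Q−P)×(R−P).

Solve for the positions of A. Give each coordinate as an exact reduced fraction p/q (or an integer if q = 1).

A = (23/4, -37/8)

1. A_x = 23/4  [2·signedArea(AEB) = 21/4 ∩ 2·signedArea(ABC) = 7/4]
2. A_y = -37/8  [2·signedArea(AEB) = 21/4 ∩ 2·signedArea(ABC) = 7/4]
   → A = (23/4, -37/8)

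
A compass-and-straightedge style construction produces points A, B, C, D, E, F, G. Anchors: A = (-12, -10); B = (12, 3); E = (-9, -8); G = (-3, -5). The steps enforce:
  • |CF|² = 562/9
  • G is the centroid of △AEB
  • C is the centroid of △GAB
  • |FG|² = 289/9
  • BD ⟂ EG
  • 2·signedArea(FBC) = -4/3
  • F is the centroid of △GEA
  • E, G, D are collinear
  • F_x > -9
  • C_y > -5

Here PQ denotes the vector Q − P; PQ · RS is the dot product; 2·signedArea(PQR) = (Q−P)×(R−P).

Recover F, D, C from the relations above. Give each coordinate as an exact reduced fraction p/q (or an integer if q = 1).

1. F_x = -8  [F is the centroid of △GEA]
2. F_y = -23/3  [F is the centroid of △GEA]
   → F = (-8, -23/3)
3. D_x = 61/5  [E, G, D are collinear ∩ BD ⟂ EG]
4. D_y = 13/5  [E, G, D are collinear ∩ BD ⟂ EG]
   → D = (61/5, 13/5)
5. C_x = -1  [C is the centroid of △GAB]
6. C_y = -4  [C is the centroid of △GAB]
   → C = (-1, -4)

C = (-1, -4)
D = (61/5, 13/5)
F = (-8, -23/3)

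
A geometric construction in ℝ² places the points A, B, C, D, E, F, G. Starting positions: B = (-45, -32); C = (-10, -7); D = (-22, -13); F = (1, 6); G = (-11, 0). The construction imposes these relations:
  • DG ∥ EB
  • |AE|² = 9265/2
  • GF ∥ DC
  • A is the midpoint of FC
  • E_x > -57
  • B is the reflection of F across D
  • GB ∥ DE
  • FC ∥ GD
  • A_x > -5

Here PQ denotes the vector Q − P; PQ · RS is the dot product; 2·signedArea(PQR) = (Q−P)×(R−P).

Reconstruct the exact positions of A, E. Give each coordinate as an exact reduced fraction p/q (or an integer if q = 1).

1. A_x = -9/2  [A is the midpoint of FC]
2. A_y = -1/2  [A is the midpoint of FC]
   → A = (-9/2, -1/2)
3. E_x = -56  [DG ∥ EB ∩ GB ∥ DE]
4. E_y = -45  [DG ∥ EB ∩ GB ∥ DE]
   → E = (-56, -45)

A = (-9/2, -1/2)
E = (-56, -45)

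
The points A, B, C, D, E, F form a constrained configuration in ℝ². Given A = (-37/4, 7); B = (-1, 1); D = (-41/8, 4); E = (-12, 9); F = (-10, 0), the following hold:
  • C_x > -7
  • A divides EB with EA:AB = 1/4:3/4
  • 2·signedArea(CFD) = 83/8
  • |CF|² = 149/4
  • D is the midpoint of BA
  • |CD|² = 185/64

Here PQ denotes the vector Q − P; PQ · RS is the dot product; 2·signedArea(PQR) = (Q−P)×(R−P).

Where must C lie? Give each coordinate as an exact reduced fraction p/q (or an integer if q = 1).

C = (-13/2, 5)

1. C_x = -13/2  [line -4·x + 39/8·y + -403/8 = 0 ∩ |CF|² = 149/4]
2. C_y = 5  [line -4·x + 39/8·y + -403/8 = 0 ∩ |CF|² = 149/4]
   → C = (-13/2, 5)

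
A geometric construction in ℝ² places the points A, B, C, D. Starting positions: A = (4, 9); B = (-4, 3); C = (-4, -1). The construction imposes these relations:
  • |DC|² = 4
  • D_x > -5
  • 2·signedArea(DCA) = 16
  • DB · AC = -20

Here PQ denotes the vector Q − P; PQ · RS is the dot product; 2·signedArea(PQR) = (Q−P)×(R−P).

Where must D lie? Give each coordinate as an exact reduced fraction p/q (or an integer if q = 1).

D = (-4, 1)

1. D_x = -4  [2·signedArea(DCA) = 16 ∩ DB · AC = -20]
2. D_y = 1  [2·signedArea(DCA) = 16 ∩ DB · AC = -20]
   → D = (-4, 1)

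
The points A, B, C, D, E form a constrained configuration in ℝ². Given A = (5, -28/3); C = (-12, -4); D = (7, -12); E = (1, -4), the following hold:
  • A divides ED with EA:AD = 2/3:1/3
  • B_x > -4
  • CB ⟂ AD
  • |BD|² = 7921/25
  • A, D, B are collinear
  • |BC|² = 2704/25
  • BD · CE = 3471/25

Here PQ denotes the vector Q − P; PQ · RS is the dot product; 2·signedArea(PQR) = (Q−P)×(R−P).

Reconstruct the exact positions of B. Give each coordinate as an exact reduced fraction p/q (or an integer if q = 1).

B = (-92/25, 56/25)

1. B_x = -92/25  [A, D, B are collinear ∩ CB ⟂ AD]
2. B_y = 56/25  [A, D, B are collinear ∩ CB ⟂ AD]
   → B = (-92/25, 56/25)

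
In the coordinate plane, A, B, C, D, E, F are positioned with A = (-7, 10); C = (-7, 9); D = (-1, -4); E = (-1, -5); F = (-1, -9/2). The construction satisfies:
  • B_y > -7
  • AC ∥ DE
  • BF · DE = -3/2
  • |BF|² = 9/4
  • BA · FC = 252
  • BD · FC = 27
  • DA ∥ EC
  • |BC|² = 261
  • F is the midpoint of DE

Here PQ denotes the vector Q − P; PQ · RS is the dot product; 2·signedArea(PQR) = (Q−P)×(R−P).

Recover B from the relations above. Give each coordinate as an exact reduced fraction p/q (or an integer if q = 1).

B = (-1, -6)

1. B_x = -1  [BA · FC = 252 ∩ BF · DE = -3/2]
2. B_y = -6  [BA · FC = 252 ∩ BF · DE = -3/2]
   → B = (-1, -6)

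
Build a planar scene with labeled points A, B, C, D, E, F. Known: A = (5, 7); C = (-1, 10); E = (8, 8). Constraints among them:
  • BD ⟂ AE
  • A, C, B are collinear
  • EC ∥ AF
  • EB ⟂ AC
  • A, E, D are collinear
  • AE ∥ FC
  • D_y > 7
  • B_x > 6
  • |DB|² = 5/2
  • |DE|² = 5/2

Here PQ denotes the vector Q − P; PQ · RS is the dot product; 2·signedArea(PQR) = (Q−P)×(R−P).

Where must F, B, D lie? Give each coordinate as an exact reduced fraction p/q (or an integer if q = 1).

B = (7, 6)
D = (13/2, 15/2)
F = (-4, 9)

1. F_x = -4  [AE ∥ FC ∩ EC ∥ AF]
2. F_y = 9  [AE ∥ FC ∩ EC ∥ AF]
   → F = (-4, 9)
3. B_x = 7  [A, C, B are collinear ∩ EB ⟂ AC]
4. B_y = 6  [A, C, B are collinear ∩ EB ⟂ AC]
   → B = (7, 6)
5. D_x = 13/2  [A, E, D are collinear ∩ BD ⟂ AE]
6. D_y = 15/2  [A, E, D are collinear ∩ BD ⟂ AE]
   → D = (13/2, 15/2)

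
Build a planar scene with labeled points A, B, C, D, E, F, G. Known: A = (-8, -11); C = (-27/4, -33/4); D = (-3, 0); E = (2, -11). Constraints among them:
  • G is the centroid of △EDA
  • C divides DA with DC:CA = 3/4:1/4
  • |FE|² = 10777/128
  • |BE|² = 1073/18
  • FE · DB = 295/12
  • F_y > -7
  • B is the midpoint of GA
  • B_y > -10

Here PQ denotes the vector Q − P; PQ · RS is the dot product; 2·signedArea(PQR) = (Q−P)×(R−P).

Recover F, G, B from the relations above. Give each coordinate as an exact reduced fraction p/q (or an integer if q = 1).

B = (-11/2, -55/6)
F = (-93/16, -99/16)
G = (-3, -22/3)

1. G_x = -3  [G is the centroid of △EDA]
2. G_y = -22/3  [G is the centroid of △EDA]
   → G = (-3, -22/3)
3. B_x = -11/2  [B is the midpoint of GA]
4. B_y = -55/6  [B is the midpoint of GA]
   → B = (-11/2, -55/6)
5. F_x = -93/16  [line 5/2·x + 55/6·y + 285/4 = 0 ∩ |FE|² = 10777/128]
6. F_y = -99/16  [line 5/2·x + 55/6·y + 285/4 = 0 ∩ |FE|² = 10777/128]
   → F = (-93/16, -99/16)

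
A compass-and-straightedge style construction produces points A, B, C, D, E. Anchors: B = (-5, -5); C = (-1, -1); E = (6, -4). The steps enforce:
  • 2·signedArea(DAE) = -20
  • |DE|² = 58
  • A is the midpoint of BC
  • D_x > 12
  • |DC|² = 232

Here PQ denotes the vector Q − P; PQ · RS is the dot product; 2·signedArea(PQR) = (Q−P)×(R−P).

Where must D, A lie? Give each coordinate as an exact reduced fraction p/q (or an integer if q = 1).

A = (-3, -3)
D = (13, -7)

1. A_x = -3  [A is the midpoint of BC]
2. A_y = -3  [A is the midpoint of BC]
   → A = (-3, -3)
3. D_x = 13  [line 1·x + 9·y + 50 = 0 ∩ |DE|² = 58]
4. D_y = -7  [line 1·x + 9·y + 50 = 0 ∩ |DE|² = 58]
   → D = (13, -7)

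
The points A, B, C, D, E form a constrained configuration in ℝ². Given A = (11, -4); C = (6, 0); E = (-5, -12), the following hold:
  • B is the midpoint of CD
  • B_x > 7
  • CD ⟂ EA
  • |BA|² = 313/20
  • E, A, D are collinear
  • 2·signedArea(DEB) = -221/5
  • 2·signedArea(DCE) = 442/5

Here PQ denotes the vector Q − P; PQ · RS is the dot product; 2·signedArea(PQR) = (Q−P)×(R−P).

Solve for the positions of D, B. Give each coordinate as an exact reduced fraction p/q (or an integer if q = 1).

1. D_x = 43/5  [E, A, D are collinear ∩ CD ⟂ EA]
2. D_y = -26/5  [E, A, D are collinear ∩ CD ⟂ EA]
   → D = (43/5, -26/5)
3. B_x = 73/10  [B is the midpoint of CD]
4. B_y = -13/5  [B is the midpoint of CD]
   → B = (73/10, -13/5)

B = (73/10, -13/5)
D = (43/5, -26/5)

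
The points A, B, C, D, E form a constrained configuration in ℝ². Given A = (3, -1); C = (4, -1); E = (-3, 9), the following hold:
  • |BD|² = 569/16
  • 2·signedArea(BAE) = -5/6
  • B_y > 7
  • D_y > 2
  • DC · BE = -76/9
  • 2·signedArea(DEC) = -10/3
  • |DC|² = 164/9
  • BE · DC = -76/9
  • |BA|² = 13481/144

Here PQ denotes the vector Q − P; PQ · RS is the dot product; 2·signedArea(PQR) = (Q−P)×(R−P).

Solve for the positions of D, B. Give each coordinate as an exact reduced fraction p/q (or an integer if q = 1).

B = (-23/12, 22/3)
D = (4/3, 7/3)

1. D_x = 4/3  [line 10·x + 7·y + -89/3 = 0 ∩ |DC|² = 164/9]
2. D_y = 7/3  [line 10·x + 7·y + -89/3 = 0 ∩ |DC|² = 164/9]
   → D = (4/3, 7/3)
3. B_x = -23/12  [2·signedArea(BAE) = -5/6 ∩ BE · DC = -76/9]
4. B_y = 22/3  [2·signedArea(BAE) = -5/6 ∩ BE · DC = -76/9]
   → B = (-23/12, 22/3)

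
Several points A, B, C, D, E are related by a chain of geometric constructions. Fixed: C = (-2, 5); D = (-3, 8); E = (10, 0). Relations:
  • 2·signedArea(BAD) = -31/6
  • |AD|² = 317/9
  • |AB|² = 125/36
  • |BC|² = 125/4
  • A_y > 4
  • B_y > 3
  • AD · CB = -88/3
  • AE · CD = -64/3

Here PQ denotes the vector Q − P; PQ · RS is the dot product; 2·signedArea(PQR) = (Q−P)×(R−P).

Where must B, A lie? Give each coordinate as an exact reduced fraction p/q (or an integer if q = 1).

A = (5/3, 13/3)
B = (7/2, 4)

1. A_x = 5/3  [line 1·x + -3·y + 34/3 = 0 ∩ |AD|² = 317/9]
2. A_y = 13/3  [line 1·x + -3·y + 34/3 = 0 ∩ |AD|² = 317/9]
   → A = (5/3, 13/3)
3. B_x = 7/2  [2·signedArea(BAD) = -31/6 ∩ AD · CB = -88/3]
4. B_y = 4  [2·signedArea(BAD) = -31/6 ∩ AD · CB = -88/3]
   → B = (7/2, 4)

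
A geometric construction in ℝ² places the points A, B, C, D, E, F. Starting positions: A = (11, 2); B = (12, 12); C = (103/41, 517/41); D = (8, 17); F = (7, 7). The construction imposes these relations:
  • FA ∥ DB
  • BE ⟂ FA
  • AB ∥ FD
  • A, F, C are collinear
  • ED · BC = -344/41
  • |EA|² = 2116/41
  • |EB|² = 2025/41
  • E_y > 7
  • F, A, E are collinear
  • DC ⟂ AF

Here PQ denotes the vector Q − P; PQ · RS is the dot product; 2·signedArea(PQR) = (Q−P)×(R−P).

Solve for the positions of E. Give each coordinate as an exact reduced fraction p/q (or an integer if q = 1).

E = (267/41, 312/41)

1. E_x = 267/41  [F, A, E are collinear ∩ BE ⟂ FA]
2. E_y = 312/41  [F, A, E are collinear ∩ BE ⟂ FA]
   → E = (267/41, 312/41)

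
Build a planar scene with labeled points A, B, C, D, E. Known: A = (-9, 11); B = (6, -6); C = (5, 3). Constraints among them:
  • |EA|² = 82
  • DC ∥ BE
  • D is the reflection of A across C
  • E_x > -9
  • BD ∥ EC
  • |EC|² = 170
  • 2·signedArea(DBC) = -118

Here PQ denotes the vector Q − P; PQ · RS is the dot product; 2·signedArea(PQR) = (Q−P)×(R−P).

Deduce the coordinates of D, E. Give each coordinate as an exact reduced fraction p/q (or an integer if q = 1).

1. D_x = 19  [D is the reflection of A across C]
2. D_y = -5  [D is the reflection of A across C]
   → D = (19, -5)
3. E_x = -8  [BD ∥ EC ∩ DC ∥ BE]
4. E_y = 2  [BD ∥ EC ∩ DC ∥ BE]
   → E = (-8, 2)

D = (19, -5)
E = (-8, 2)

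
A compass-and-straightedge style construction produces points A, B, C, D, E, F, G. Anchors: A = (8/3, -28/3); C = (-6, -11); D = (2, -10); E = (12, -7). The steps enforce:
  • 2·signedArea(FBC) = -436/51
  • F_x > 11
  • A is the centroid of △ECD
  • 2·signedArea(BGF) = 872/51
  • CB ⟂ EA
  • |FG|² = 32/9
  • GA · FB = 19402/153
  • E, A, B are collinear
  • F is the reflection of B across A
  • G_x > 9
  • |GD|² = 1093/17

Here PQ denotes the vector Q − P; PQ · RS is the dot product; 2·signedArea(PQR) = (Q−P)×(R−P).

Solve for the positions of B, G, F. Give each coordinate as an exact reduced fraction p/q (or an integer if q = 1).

B = (-100/17, -195/17)
F = (572/51, -367/51)
G = (168/17, -145/17)

1. B_x = -100/17  [E, A, B are collinear ∩ CB ⟂ EA]
2. B_y = -195/17  [E, A, B are collinear ∩ CB ⟂ EA]
   → B = (-100/17, -195/17)
3. F_x = 572/51  [F is the reflection of B across A]
4. F_y = -367/51  [F is the reflection of B across A]
   → F = (572/51, -367/51)
5. G_x = 168/17  [GA · FB = 19402/153 ∩ 2·signedArea(BGF) = 872/51]
6. G_y = -145/17  [GA · FB = 19402/153 ∩ 2·signedArea(BGF) = 872/51]
   → G = (168/17, -145/17)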